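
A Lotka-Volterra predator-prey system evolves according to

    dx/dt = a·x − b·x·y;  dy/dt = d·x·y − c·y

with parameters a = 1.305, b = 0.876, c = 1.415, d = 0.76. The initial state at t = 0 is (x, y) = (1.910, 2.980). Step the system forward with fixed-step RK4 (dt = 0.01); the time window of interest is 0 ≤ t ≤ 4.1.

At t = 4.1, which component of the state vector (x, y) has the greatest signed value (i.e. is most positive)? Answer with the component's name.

largest component: x

t=0.000: state=(1.910, 2.980)
step 1 (dt=0.01): k1=(-2.493, 0.109), k2=(-2.478, 0.081), k3=(-2.478, 0.081), k4=(-2.462, 0.053); state += dt/6·(k1+2k2+2k3+k4)
t=0.010: state=(1.885, 2.981)
t=0.020: state=(1.861, 2.981)
t=0.030: state=(1.837, 2.981)
continuing one RK4 step at a time; state shown every 20 steps (Δt=0.2):
t=0.200: state=(1.477, 2.900)
t=0.400: state=(1.176, 2.669)
t=0.600: state=(0.981, 2.367)
t=0.800: state=(0.865, 2.050)
t=1.000: state=(0.805, 1.753)
t=1.200: state=(0.787, 1.490)
t=1.400: state=(0.803, 1.267)
t=1.600: state=(0.849, 1.082)
t=1.800: state=(0.925, 0.933)
t=2.000: state=(1.031, 0.815)
t=2.200: state=(1.170, 0.726)
t=2.400: state=(1.345, 0.662)
t=2.600: state=(1.561, 0.621)
t=2.800: state=(1.821, 0.605)
t=3.000: state=(2.125, 0.615)
t=3.200: state=(2.470, 0.657)
t=3.400: state=(2.839, 0.741)
t=3.600: state=(3.200, 0.884)
t=3.800: state=(3.493, 1.109)
t=4.000: state=(3.634, 1.440)
t=4.100: state=(3.617, 1.647)
compare at T: x=3.617, y=1.647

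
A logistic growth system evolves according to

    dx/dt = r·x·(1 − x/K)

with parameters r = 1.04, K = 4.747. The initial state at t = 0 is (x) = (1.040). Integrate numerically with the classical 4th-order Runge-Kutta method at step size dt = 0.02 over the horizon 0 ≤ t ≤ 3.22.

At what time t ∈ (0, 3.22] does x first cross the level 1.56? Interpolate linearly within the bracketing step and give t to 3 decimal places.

t = 0.535

t=0.000: state=(1.040)
step 1 (dt=0.02): k1=(0.845), k2=(0.850), k3=(0.850), k4=(0.855); state += dt/6·(k1+2k2+2k3+k4)
t=0.020: state=(1.057)
t=0.040: state=(1.074)
t=0.060: state=(1.092)
continuing one RK4 step at a time; state shown every 10 steps (Δt=0.2):
t=0.200: state=(1.219)
t=0.400: state=(1.416)
t=0.520: state=(1.543)
next step: t=0.540: state=(1.565) — x has crossed 1.56
linear interpolation between t=0.520 (1.54349) and t=0.540 (1.56523) → t≈0.535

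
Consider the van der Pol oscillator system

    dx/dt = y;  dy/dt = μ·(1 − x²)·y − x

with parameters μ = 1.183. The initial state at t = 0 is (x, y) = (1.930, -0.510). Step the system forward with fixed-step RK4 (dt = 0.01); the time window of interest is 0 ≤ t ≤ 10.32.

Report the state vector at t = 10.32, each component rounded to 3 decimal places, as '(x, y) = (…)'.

(x, y) = (-1.854, 0.489)

t=0.000: state=(1.930, -0.510)
step 1 (dt=0.01): k1=(-0.510, -0.286), k2=(-0.511, -0.285), k3=(-0.511, -0.285), k4=(-0.513, -0.284); state += dt/6·(k1+2k2+2k3+k4)
t=0.010: state=(1.925, -0.513)
t=0.020: state=(1.920, -0.516)
t=0.030: state=(1.915, -0.518)
continuing one RK4 step at a time; state shown every 50 steps (Δt=0.5):
t=0.500: state=(1.640, -0.653)
t=1.000: state=(1.262, -0.884)
t=1.500: state=(0.712, -1.388)
t=2.000: state=(-0.234, -2.503)
t=2.500: state=(-1.569, -2.106)
t=3.000: state=(-2.012, -0.000)
t=3.500: state=(-1.861, 0.484)
t=4.000: state=(-1.570, 0.675)
t=4.500: state=(-1.172, 0.946)
t=5.000: state=(-0.571, 1.543)
t=5.500: state=(0.483, 2.720)
t=6.000: state=(1.744, 1.584)
t=6.500: state=(2.003, -0.161)
t=7.000: state=(1.812, -0.524)
t=7.500: state=(1.503, -0.715)
t=8.000: state=(1.077, -1.025)
t=8.500: state=(0.414, -1.732)
t=9.000: state=(-0.753, -2.856)
t=9.500: state=(-1.871, -1.067)
t=10.000: state=(-1.982, 0.278)
t=10.320: state=(-1.854, 0.489)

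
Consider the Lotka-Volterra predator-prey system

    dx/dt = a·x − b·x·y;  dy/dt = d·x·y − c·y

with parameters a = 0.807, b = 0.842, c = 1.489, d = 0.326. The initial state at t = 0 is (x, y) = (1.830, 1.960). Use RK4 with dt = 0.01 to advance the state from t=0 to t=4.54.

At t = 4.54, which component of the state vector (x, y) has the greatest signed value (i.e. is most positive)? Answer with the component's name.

largest component: x

t=0.000: state=(1.830, 1.960)
step 1 (dt=0.01): k1=(-1.543, -1.749), k2=(-1.523, -1.746), k3=(-1.523, -1.746), k4=(-1.504, -1.743); state += dt/6·(k1+2k2+2k3+k4)
t=0.010: state=(1.815, 1.943)
t=0.020: state=(1.800, 1.925)
t=0.030: state=(1.785, 1.908)
continuing one RK4 step at a time; state shown every 20 steps (Δt=0.2):
t=0.200: state=(1.591, 1.626)
t=0.400: state=(1.458, 1.333)
t=0.600: state=(1.399, 1.086)
t=0.800: state=(1.394, 0.883)
t=1.000: state=(1.432, 0.718)
t=1.200: state=(1.508, 0.587)
t=1.400: state=(1.620, 0.482)
t=1.600: state=(1.768, 0.400)
t=1.800: state=(1.954, 0.335)
t=2.000: state=(2.180, 0.285)
t=2.200: state=(2.450, 0.246)
t=2.400: state=(2.770, 0.216)
t=2.600: state=(3.144, 0.195)
t=2.800: state=(3.581, 0.180)
t=3.000: state=(4.086, 0.171)
t=3.200: state=(4.666, 0.169)
t=3.400: state=(5.328, 0.174)
t=3.600: state=(6.074, 0.187)
t=3.800: state=(6.904, 0.212)
t=4.000: state=(7.803, 0.254)
t=4.200: state=(8.738, 0.324)
t=4.400: state=(9.639, 0.438)
t=4.540: state=(10.181, 0.559)
compare at T: x=10.181, y=0.559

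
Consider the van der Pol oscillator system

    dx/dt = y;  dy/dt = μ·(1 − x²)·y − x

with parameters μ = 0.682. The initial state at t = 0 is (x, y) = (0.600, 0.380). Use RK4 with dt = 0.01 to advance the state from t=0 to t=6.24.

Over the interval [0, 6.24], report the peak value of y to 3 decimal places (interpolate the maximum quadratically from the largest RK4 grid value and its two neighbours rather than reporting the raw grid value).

max y = 2.097

t=0.000: state=(0.600, 0.380)
step 1 (dt=0.01): k1=(0.380, -0.434), k2=(0.378, -0.438), k3=(0.378, -0.438), k4=(0.376, -0.441); state += dt/6·(k1+2k2+2k3+k4)
t=0.010: state=(0.604, 0.376)
t=0.020: state=(0.608, 0.371)
t=0.030: state=(0.611, 0.367)
continuing one RK4 step at a time; state shown every 25 steps (Δt=0.25):
t=0.250: state=(0.680, 0.251)
t=0.500: state=(0.723, 0.090)
t=0.750: state=(0.723, -0.091)
t=1.000: state=(0.676, -0.284)
t=1.250: state=(0.581, -0.481)
t=1.500: state=(0.436, -0.683)
t=1.750: state=(0.239, -0.886)
t=2.000: state=(-0.007, -1.081)
t=2.250: state=(-0.298, -1.236)
t=2.500: state=(-0.617, -1.292)
t=2.750: state=(-0.930, -1.183)
t=3.000: state=(-1.193, -0.892)
t=3.250: state=(-1.367, -0.494)
t=3.500: state=(-1.440, -0.093)
t=3.750: state=(-1.418, 0.251)
t=4.000: state=(-1.319, 0.536)
t=4.250: state=(-1.153, 0.786)
t=4.500: state=(-0.926, 1.034)
t=4.750: state=(-0.634, 1.307)
t=5.000: state=(-0.270, 1.617)
t=5.250: state=(0.174, 1.927)
t=5.500: state=(0.683, 2.097)
t=5.750: state=(1.191, 1.896)
t=6.000: state=(1.595, 1.282)
t=6.240: state=(1.817, 0.579)
largest grid value and its neighbours: y(5.500)=2.09668, y(5.510)=2.09718, y(5.520)=2.09704
parabola through these three points peaks at t≈5.513 with y≈2.09720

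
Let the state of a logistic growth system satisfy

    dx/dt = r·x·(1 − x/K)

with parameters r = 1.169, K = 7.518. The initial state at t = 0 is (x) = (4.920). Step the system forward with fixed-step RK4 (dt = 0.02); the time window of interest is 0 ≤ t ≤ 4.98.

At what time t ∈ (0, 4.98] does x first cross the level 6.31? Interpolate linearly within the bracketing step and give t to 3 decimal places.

t=0.000: state=(4.920)
step 1 (dt=0.02): k1=(1.988), k2=(1.980), k3=(1.980), k4=(1.973); state += dt/6·(k1+2k2+2k3+k4)
t=0.020: state=(4.960)
t=0.040: state=(4.999)
t=0.060: state=(5.038)
continuing one RK4 step at a time; state shown every 10 steps (Δt=0.2):
t=0.200: state=(5.302)
t=0.400: state=(5.649)
t=0.600: state=(5.958)
t=0.800: state=(6.227)
t=0.860: state=(6.301)
next step: t=0.880: state=(6.324) — x has crossed 6.31
linear interpolation between t=0.860 (6.30058) and t=0.880 (6.32424) → t≈0.868

t = 0.868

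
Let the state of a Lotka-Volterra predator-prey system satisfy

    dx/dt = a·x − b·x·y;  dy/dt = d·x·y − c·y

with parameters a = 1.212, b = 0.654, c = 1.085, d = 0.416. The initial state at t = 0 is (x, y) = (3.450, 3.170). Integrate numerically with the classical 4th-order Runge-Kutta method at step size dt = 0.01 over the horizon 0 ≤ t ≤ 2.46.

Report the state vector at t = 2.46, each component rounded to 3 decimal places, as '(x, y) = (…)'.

t=0.000: state=(3.450, 3.170)
step 1 (dt=0.01): k1=(-2.971, 1.110), k2=(-2.971, 1.092), k3=(-2.971, 1.092), k4=(-2.970, 1.075); state += dt/6·(k1+2k2+2k3+k4)
t=0.010: state=(3.420, 3.181)
t=0.020: state=(3.391, 3.191)
t=0.030: state=(3.361, 3.202)
continuing one RK4 step at a time; state shown every 10 steps (Δt=0.1):
t=0.100: state=(3.155, 3.263)
t=0.200: state=(2.871, 3.318)
t=0.300: state=(2.607, 3.336)
t=0.400: state=(2.367, 3.319)
t=0.500: state=(2.154, 3.271)
t=0.600: state=(1.967, 3.197)
t=0.700: state=(1.807, 3.102)
t=0.800: state=(1.672, 2.992)
t=0.900: state=(1.558, 2.871)
t=1.000: state=(1.463, 2.742)
t=1.100: state=(1.387, 2.610)
t=1.200: state=(1.325, 2.478)
t=1.300: state=(1.278, 2.347)
t=1.400: state=(1.243, 2.219)
t=1.500: state=(1.218, 2.095)
t=1.600: state=(1.204, 1.977)
t=1.700: state=(1.199, 1.864)
t=1.800: state=(1.202, 1.758)
t=1.900: state=(1.213, 1.658)
t=2.000: state=(1.233, 1.566)
t=2.100: state=(1.260, 1.479)
t=2.200: state=(1.294, 1.400)
t=2.300: state=(1.337, 1.326)
t=2.400: state=(1.386, 1.259)
t=2.460: state=(1.420, 1.222)

(x, y) = (1.420, 1.222)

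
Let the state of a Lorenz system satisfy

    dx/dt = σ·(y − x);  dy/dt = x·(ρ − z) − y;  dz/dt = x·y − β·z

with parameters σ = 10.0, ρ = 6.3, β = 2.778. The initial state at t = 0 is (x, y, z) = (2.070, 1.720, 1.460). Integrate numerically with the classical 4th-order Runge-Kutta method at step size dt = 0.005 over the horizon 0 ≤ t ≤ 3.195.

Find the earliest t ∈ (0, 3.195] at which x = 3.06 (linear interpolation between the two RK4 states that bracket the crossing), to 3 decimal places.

t=0.000: state=(2.070, 1.720, 1.460)
step 1 (dt=0.005): k1=(-3.500, 8.299, -0.495), k2=(-3.205, 8.238, -0.464), k3=(-3.214, 8.242, -0.464), k4=(-2.927, 8.185, -0.432); state += dt/6·(k1+2k2+2k3+k4)
t=0.005: state=(2.054, 1.761, 1.458)
t=0.010: state=(2.041, 1.802, 1.456)
t=0.015: state=(2.030, 1.842, 1.454)
continuing one RK4 step at a time; state shown every 40 steps (Δt=0.2):
t=0.200: state=(2.665, 3.327, 1.739)
t=0.255: state=(3.059, 3.826, 2.017)
next step: t=0.260: state=(3.098, 3.872, 2.048) — x has crossed 3.06
linear interpolation between t=0.255 (3.05923) and t=0.260 (3.09777) → t≈0.255

t = 0.255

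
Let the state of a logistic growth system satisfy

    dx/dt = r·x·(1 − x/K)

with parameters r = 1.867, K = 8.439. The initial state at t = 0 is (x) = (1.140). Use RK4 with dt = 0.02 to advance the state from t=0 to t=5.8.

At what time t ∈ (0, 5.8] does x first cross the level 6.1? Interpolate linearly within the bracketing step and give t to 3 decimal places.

t=0.000: state=(1.140)
step 1 (dt=0.02): k1=(1.841), k2=(1.866), k3=(1.866), k4=(1.891); state += dt/6·(k1+2k2+2k3+k4)
t=0.020: state=(1.177)
t=0.040: state=(1.216)
t=0.060: state=(1.255)
continuing one RK4 step at a time; state shown every 10 steps (Δt=0.2):
t=0.200: state=(1.561)
t=0.400: state=(2.092)
t=0.600: state=(2.732)
t=0.800: state=(3.462)
t=1.000: state=(4.241)
t=1.200: state=(5.019)
t=1.400: state=(5.745)
t=1.500: state=(6.075)
next step: t=1.520: state=(6.138) — x has crossed 6.1
linear interpolation between t=1.500 (6.07494) and t=1.520 (6.13796) → t≈1.508

t = 1.508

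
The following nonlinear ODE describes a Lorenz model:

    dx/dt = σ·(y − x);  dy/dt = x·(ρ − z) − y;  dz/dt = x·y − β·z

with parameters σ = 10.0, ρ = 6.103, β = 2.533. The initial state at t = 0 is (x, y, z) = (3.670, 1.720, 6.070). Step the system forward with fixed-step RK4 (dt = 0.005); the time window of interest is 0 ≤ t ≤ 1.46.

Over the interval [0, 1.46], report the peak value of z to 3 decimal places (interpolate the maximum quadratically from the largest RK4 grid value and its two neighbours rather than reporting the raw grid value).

max z = 6.247

t=0.000: state=(3.670, 1.720, 6.070)
step 1 (dt=0.005): k1=(-19.500, -1.599, -9.063), k2=(-19.052, -1.514, -9.104), k3=(-19.062, -1.514, -9.101), k4=(-18.623, -1.432, -9.139); state += dt/6·(k1+2k2+2k3+k4)
t=0.005: state=(3.575, 1.712, 6.024)
t=0.010: state=(3.484, 1.706, 5.979)
t=0.015: state=(3.397, 1.700, 5.932)
continuing one RK4 step at a time; state shown every 10 steps (Δt=0.05):
t=0.050: state=(2.891, 1.677, 5.606)
t=0.100: state=(2.414, 1.688, 5.146)
t=0.150: state=(2.138, 1.735, 4.715)
t=0.200: state=(1.994, 1.809, 4.325)
t=0.250: state=(1.942, 1.908, 3.982)
t=0.300: state=(1.954, 2.030, 3.688)
t=0.350: state=(2.014, 2.177, 3.445)
t=0.400: state=(2.114, 2.348, 3.254)
t=0.450: state=(2.247, 2.544, 3.118)
t=0.500: state=(2.410, 2.764, 3.037)
t=0.550: state=(2.600, 3.006, 3.016)
t=0.600: state=(2.815, 3.265, 3.056)
t=0.650: state=(3.049, 3.534, 3.161)
t=0.700: state=(3.298, 3.804, 3.333)
t=0.750: state=(3.553, 4.062, 3.571)
t=0.800: state=(3.803, 4.292, 3.869)
t=0.850: state=(4.037, 4.477, 4.219)
t=0.900: state=(4.239, 4.600, 4.601)
t=0.950: state=(4.394, 4.650, 4.994)
t=1.000: state=(4.492, 4.622, 5.370)
t=1.050: state=(4.524, 4.520, 5.701)
t=1.100: state=(4.489, 4.358, 5.964)
t=1.150: state=(4.395, 4.154, 6.143)
t=1.200: state=(4.253, 3.932, 6.234)
t=1.250: state=(4.079, 3.712, 6.240)
t=1.300: state=(3.891, 3.510, 6.172)
t=1.350: state=(3.703, 3.336, 6.047)
t=1.400: state=(3.528, 3.198, 5.881)
t=1.450: state=(3.375, 3.095, 5.691)
t=1.460: state=(3.347, 3.078, 5.651)
largest grid value and its neighbours: z(1.225)=6.24669, z(1.230)=6.24682, z(1.235)=6.24616
parabola through these three points peaks at t≈1.228 with z≈6.24686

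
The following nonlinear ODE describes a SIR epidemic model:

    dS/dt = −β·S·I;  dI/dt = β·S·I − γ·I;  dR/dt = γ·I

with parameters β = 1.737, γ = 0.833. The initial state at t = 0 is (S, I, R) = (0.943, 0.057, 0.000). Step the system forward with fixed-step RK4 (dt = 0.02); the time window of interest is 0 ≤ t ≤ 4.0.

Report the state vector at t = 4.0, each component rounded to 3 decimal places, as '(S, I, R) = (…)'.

t=0.000: state=(0.943, 0.057, 0.000)
step 1 (dt=0.02): k1=(-0.093, 0.046, 0.047), k2=(-0.094, 0.046, 0.048), k3=(-0.094, 0.046, 0.048), k4=(-0.095, 0.046, 0.048); state += dt/6·(k1+2k2+2k3+k4)
t=0.020: state=(0.941, 0.058, 0.001)
t=0.040: state=(0.939, 0.059, 0.002)
t=0.060: state=(0.937, 0.060, 0.003)
continuing one RK4 step at a time; state shown every 10 steps (Δt=0.2):
t=0.200: state=(0.923, 0.067, 0.010)
t=0.400: state=(0.900, 0.078, 0.022)
t=0.600: state=(0.874, 0.089, 0.036)
t=0.800: state=(0.846, 0.102, 0.052)
t=1.000: state=(0.815, 0.115, 0.070)
t=1.200: state=(0.781, 0.129, 0.091)
t=1.400: state=(0.745, 0.142, 0.113)
t=1.600: state=(0.707, 0.155, 0.138)
t=1.800: state=(0.669, 0.166, 0.165)
t=2.000: state=(0.630, 0.176, 0.193)
t=2.200: state=(0.592, 0.185, 0.223)
t=2.400: state=(0.555, 0.191, 0.255)
t=2.600: state=(0.519, 0.195, 0.287)
t=2.800: state=(0.485, 0.196, 0.319)
t=3.000: state=(0.453, 0.195, 0.352)
t=3.200: state=(0.423, 0.193, 0.384)
t=3.400: state=(0.396, 0.188, 0.416)
t=3.600: state=(0.371, 0.182, 0.447)
t=3.800: state=(0.349, 0.174, 0.476)
t=4.000: state=(0.329, 0.166, 0.505)

(S, I, R) = (0.329, 0.166, 0.505)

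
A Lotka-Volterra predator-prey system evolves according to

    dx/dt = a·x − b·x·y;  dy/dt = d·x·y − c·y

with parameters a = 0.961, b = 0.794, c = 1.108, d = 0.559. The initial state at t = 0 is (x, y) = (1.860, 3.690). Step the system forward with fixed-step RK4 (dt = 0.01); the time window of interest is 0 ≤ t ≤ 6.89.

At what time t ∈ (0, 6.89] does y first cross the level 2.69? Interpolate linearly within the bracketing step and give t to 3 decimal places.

t = 0.642

t=0.000: state=(1.860, 3.690)
step 1 (dt=0.01): k1=(-3.662, -0.252), k2=(-3.624, -0.290), k3=(-3.624, -0.289), k4=(-3.587, -0.326); state += dt/6·(k1+2k2+2k3+k4)
t=0.010: state=(1.824, 3.687)
t=0.020: state=(1.788, 3.683)
t=0.030: state=(1.754, 3.679)
continuing one RK4 step at a time; state shown every 25 steps (Δt=0.25):
t=0.250: state=(1.159, 3.438)
t=0.500: state=(0.779, 2.976)
t=0.640: state=(0.650, 2.694)
next step: t=0.650: state=(0.642, 2.674) — y has crossed 2.69
linear interpolation between t=0.640 (2.69401) and t=0.650 (2.67396) → t≈0.642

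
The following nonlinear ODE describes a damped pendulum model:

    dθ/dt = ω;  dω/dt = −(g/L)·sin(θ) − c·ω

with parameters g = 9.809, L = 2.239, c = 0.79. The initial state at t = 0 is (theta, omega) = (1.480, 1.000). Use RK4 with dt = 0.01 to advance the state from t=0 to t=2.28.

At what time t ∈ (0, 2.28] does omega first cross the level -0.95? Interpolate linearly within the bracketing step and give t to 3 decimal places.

t = 0.448

t=0.000: state=(1.480, 1.000)
step 1 (dt=0.01): k1=(1.000, -5.153), k2=(0.974, -5.135), k3=(0.974, -5.135), k4=(0.949, -5.116); state += dt/6·(k1+2k2+2k3+k4)
t=0.010: state=(1.490, 0.949)
t=0.020: state=(1.499, 0.898)
t=0.030: state=(1.508, 0.847)
continuing one RK4 step at a time; state shown every 10 steps (Δt=0.1):
t=0.100: state=(1.555, 0.503)
t=0.200: state=(1.582, 0.044)
t=0.300: state=(1.565, -0.381)
t=0.400: state=(1.507, -0.773)
t=0.440: state=(1.473, -0.921)
next step: t=0.450: state=(1.464, -0.957) — omega has crossed -0.95
linear interpolation between t=0.440 (-0.92058) and t=0.450 (-0.95674) → t≈0.448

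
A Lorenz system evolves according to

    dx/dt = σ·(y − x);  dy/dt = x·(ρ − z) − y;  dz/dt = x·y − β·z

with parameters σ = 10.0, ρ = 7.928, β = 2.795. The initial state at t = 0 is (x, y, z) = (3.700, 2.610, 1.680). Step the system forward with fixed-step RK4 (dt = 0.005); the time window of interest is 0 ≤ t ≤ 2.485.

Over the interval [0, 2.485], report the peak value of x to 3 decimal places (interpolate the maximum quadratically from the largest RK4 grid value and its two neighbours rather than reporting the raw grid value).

max x = 6.583

t=0.000: state=(3.700, 2.610, 1.680)
step 1 (dt=0.005): k1=(-10.900, 20.508, 4.961), k2=(-10.115, 20.241, 5.044), k3=(-10.141, 20.253, 5.046), k4=(-9.380, 19.997, 5.128); state += dt/6·(k1+2k2+2k3+k4)
t=0.005: state=(3.649, 2.711, 1.705)
t=0.010: state=(3.606, 2.810, 1.731)
t=0.015: state=(3.570, 2.907, 1.758)
continuing one RK4 step at a time; state shown every 20 steps (Δt=0.1):
t=0.100: state=(3.676, 4.363, 2.372)
t=0.200: state=(4.683, 5.891, 3.685)
t=0.300: state=(5.876, 6.936, 5.816)
t=0.400: state=(6.562, 6.776, 8.233)
t=0.500: state=(6.234, 5.412, 9.692)
t=0.600: state=(5.135, 3.896, 9.618)
t=0.700: state=(3.983, 2.991, 8.604)
t=0.800: state=(3.218, 2.683, 7.371)
t=0.900: state=(2.889, 2.749, 6.281)
t=1.000: state=(2.904, 3.057, 5.475)
t=1.100: state=(3.173, 3.549, 5.012)
t=1.200: state=(3.637, 4.177, 4.941)
t=1.300: state=(4.224, 4.841, 5.294)
t=1.400: state=(4.819, 5.361, 6.040)
t=1.500: state=(5.245, 5.526, 6.990)
t=1.600: state=(5.342, 5.252, 7.802)
t=1.700: state=(5.089, 4.700, 8.173)
t=1.800: state=(4.634, 4.151, 8.048)
t=1.900: state=(4.185, 3.793, 7.598)
t=2.000: state=(3.879, 3.664, 7.043)
t=2.100: state=(3.759, 3.730, 6.547)
t=2.200: state=(3.812, 3.938, 6.211)
t=2.300: state=(3.997, 4.231, 6.088)
t=2.400: state=(4.259, 4.538, 6.187)
t=2.485: state=(4.491, 4.750, 6.421)
largest grid value and its neighbours: x(0.415)=6.58202, x(0.420)=6.58303, x(0.425)=6.58124
parabola through these three points peaks at t≈0.419 with x≈6.58306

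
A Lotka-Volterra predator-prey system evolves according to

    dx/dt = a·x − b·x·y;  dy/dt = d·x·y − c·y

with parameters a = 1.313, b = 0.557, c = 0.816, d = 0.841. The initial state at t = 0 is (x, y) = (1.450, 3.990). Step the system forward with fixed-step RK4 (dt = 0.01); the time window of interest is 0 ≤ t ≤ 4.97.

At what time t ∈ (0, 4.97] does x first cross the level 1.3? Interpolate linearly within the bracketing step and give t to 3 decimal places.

t=0.000: state=(1.450, 3.990)
step 1 (dt=0.01): k1=(-1.319, 1.610), k2=(-1.319, 1.591), k3=(-1.319, 1.591), k4=(-1.319, 1.572); state += dt/6·(k1+2k2+2k3+k4)
t=0.010: state=(1.437, 4.006)
t=0.020: state=(1.424, 4.021)
t=0.030: state=(1.410, 4.037)
t=0.110: state=(1.305, 4.143)
next step: t=0.120: state=(1.293, 4.155) — x has crossed 1.3
linear interpolation between t=0.110 (1.30550) and t=0.120 (1.29253) → t≈0.114

t = 0.114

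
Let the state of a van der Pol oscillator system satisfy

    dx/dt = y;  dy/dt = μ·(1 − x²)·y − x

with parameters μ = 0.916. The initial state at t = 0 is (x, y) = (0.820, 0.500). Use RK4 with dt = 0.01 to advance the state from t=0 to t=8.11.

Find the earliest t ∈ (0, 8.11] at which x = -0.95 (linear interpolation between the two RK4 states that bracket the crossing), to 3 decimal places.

t = 2.484

t=0.000: state=(0.820, 0.500)
step 1 (dt=0.01): k1=(0.500, -0.670), k2=(0.497, -0.675), k3=(0.497, -0.675), k4=(0.493, -0.681); state += dt/6·(k1+2k2+2k3+k4)
t=0.010: state=(0.825, 0.493)
t=0.020: state=(0.830, 0.486)
t=0.030: state=(0.835, 0.479)
continuing one RK4 step at a time; state shown every 50 steps (Δt=0.5):
t=0.500: state=(0.969, 0.071)
t=1.000: state=(0.883, -0.413)
t=1.500: state=(0.551, -0.927)
t=2.000: state=(-0.070, -1.579)
t=2.480: state=(-0.942, -1.887)
next step: t=2.490: state=(-0.961, -1.879) — x has crossed -0.95
linear interpolation between t=2.480 (-0.94191) and t=2.490 (-0.96074) → t≈2.484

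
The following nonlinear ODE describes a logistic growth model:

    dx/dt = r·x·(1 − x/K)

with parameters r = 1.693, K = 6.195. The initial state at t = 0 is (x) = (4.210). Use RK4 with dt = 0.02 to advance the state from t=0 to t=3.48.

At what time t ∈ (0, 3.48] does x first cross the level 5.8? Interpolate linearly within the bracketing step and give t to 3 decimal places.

t=0.000: state=(4.210)
step 1 (dt=0.02): k1=(2.284), k2=(2.270), k3=(2.270), k4=(2.256); state += dt/6·(k1+2k2+2k3+k4)
t=0.020: state=(4.255)
t=0.040: state=(4.300)
t=0.060: state=(4.344)
continuing one RK4 step at a time; state shown every 10 steps (Δt=0.2):
t=0.200: state=(4.637)
t=0.400: state=(4.998)
t=0.600: state=(5.292)
t=0.800: state=(5.523)
t=1.000: state=(5.701)
t=1.140: state=(5.798)
next step: t=1.160: state=(5.811) — x has crossed 5.8
linear interpolation between t=1.140 (5.79820) and t=1.160 (5.81059) → t≈1.143

t = 1.143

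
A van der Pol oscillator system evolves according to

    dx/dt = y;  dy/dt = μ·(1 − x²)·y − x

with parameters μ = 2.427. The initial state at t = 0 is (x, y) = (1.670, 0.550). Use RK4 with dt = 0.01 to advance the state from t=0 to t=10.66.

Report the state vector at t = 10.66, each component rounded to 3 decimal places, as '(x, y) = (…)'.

(x, y) = (-0.070, -3.013)

t=0.000: state=(1.670, 0.550)
step 1 (dt=0.01): k1=(0.550, -4.058), k2=(0.530, -3.984), k3=(0.530, -3.985), k4=(0.510, -3.912); state += dt/6·(k1+2k2+2k3+k4)
t=0.010: state=(1.675, 0.510)
t=0.020: state=(1.680, 0.472)
t=0.030: state=(1.685, 0.435)
continuing one RK4 step at a time; state shown every 50 steps (Δt=0.5):
t=0.500: state=(1.665, -0.280)
t=1.000: state=(1.486, -0.423)
t=1.500: state=(1.237, -0.589)
t=2.000: state=(0.855, -1.022)
t=2.500: state=(0.004, -2.833)
t=3.000: state=(-1.798, -2.048)
t=3.500: state=(-1.998, 0.207)
t=4.000: state=(-1.865, 0.296)
t=4.500: state=(-1.706, 0.343)
t=5.000: state=(-1.517, 0.418)
t=5.500: state=(-1.277, 0.561)
t=6.000: state=(-0.921, 0.930)
t=6.500: state=(-0.180, 2.406)
t=7.000: state=(1.630, 2.951)
t=7.500: state=(2.010, -0.164)
t=8.000: state=(1.885, -0.290)
t=8.500: state=(1.729, -0.336)
t=9.000: state=(1.545, -0.405)
t=9.500: state=(1.314, -0.535)
t=10.000: state=(0.981, -0.852)
t=10.500: state=(0.330, -2.049)
t=10.660: state=(-0.070, -3.013)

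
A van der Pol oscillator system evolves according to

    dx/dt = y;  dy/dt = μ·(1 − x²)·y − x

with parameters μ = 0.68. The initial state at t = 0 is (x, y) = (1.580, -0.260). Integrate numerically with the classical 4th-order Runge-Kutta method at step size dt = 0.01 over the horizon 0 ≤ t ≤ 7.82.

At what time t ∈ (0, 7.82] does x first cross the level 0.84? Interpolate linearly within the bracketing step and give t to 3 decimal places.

t = 0.964

t=0.000: state=(1.580, -0.260)
step 1 (dt=0.01): k1=(-0.260, -1.315), k2=(-0.267, -1.308), k3=(-0.267, -1.308), k4=(-0.273, -1.301); state += dt/6·(k1+2k2+2k3+k4)
t=0.010: state=(1.577, -0.273)
t=0.020: state=(1.575, -0.286)
t=0.030: state=(1.572, -0.299)
continuing one RK4 step at a time; state shown every 50 steps (Δt=0.5):
t=0.500: state=(1.309, -0.792)
t=0.960: state=(0.845, -1.239)
next step: t=0.970: state=(0.832, -1.250) — x has crossed 0.84
linear interpolation between t=0.960 (0.84478) and t=0.970 (0.83233) → t≈0.964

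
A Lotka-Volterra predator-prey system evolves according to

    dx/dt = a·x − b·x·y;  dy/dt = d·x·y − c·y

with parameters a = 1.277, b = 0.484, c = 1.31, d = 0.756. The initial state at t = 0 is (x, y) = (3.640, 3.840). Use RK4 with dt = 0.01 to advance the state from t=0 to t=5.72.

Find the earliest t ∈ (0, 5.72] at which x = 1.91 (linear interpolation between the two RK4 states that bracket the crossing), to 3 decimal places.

t=0.000: state=(3.640, 3.840)
step 1 (dt=0.01): k1=(-2.117, 5.537), k2=(-2.159, 5.546), k3=(-2.159, 5.545), k4=(-2.201, 5.553); state += dt/6·(k1+2k2+2k3+k4)
t=0.010: state=(3.618, 3.895)
t=0.020: state=(3.596, 3.951)
t=0.030: state=(3.573, 4.007)
continuing one RK4 step at a time; state shown every 20 steps (Δt=0.2):
t=0.200: state=(3.072, 4.924)
t=0.400: state=(2.361, 5.715)
t=0.530: state=(1.929, 5.949)
next step: t=0.540: state=(1.898, 5.957) — x has crossed 1.91
linear interpolation between t=0.530 (1.92872) and t=0.540 (1.89802) → t≈0.536

t = 0.536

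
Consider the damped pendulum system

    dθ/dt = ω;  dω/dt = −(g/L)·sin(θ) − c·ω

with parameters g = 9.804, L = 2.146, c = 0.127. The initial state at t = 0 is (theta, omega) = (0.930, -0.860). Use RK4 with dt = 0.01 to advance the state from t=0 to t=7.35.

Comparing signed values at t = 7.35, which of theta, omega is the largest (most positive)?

largest component: omega

t=0.000: state=(0.930, -0.860)
step 1 (dt=0.01): k1=(-0.860, -3.553), k2=(-0.878, -3.539), k3=(-0.878, -3.539), k4=(-0.895, -3.524); state += dt/6·(k1+2k2+2k3+k4)
t=0.010: state=(0.921, -0.895)
t=0.020: state=(0.912, -0.930)
t=0.030: state=(0.903, -0.965)
continuing one RK4 step at a time; state shown every 25 steps (Δt=0.25):
t=0.250: state=(0.613, -1.626)
t=0.500: state=(0.150, -1.997)
t=0.750: state=(-0.339, -1.824)
t=1.000: state=(-0.723, -1.188)
t=1.250: state=(-0.913, -0.317)
t=1.500: state=(-0.879, 0.584)
t=1.750: state=(-0.633, 1.347)
t=2.000: state=(-0.233, 1.782)
t=2.250: state=(0.217, 1.732)
t=2.500: state=(0.595, 1.225)
t=2.750: state=(0.807, 0.449)
t=3.000: state=(0.814, -0.393)
t=3.250: state=(0.619, -1.130)
t=3.500: state=(0.272, -1.586)
t=3.750: state=(-0.137, -1.611)
t=4.000: state=(-0.497, -1.202)
t=4.250: state=(-0.715, -0.511)
t=4.500: state=(-0.745, 0.268)
t=4.750: state=(-0.588, 0.966)
t=5.000: state=(-0.283, 1.417)
t=5.250: state=(0.088, 1.481)
t=5.500: state=(0.424, 1.143)
t=5.750: state=(0.637, 0.527)
t=6.000: state=(0.679, -0.190)
t=6.250: state=(0.547, -0.842)
t=6.500: state=(0.276, -1.273)
t=6.750: state=(-0.060, -1.355)
t=7.000: state=(-0.370, -1.066)
t=7.250: state=(-0.571, -0.512)
t=7.350: state=(-0.609, -0.252)
compare at T: theta=-0.609, omega=-0.252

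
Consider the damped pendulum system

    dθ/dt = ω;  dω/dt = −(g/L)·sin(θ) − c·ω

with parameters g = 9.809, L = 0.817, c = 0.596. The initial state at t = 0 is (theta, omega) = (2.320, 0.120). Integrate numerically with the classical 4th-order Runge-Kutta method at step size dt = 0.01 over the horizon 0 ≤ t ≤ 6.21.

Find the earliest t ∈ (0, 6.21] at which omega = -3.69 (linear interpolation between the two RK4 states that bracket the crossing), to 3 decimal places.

t=0.000: state=(2.320, 0.120)
step 1 (dt=0.01): k1=(0.120, -8.863), k2=(0.076, -8.831), k3=(0.076, -8.833), k4=(0.032, -8.804); state += dt/6·(k1+2k2+2k3+k4)
t=0.010: state=(2.321, 0.032)
t=0.020: state=(2.321, -0.056)
t=0.030: state=(2.320, -0.143)
continuing one RK4 step at a time; state shown every 25 steps (Δt=0.25):
t=0.250: state=(2.078, -2.075)
t=0.410: state=(1.623, -3.623)
next step: t=0.420: state=(1.587, -3.722) — omega has crossed -3.69
linear interpolation between t=0.410 (-3.62343) and t=0.420 (-3.72152) → t≈0.417

t = 0.417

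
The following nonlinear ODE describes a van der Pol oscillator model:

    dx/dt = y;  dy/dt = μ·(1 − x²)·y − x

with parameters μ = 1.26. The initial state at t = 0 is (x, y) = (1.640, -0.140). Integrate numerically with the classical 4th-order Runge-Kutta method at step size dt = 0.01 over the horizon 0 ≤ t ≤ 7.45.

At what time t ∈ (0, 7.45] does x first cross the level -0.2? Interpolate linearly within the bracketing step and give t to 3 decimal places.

t=0.000: state=(1.640, -0.140)
step 1 (dt=0.01): k1=(-0.140, -1.342), k2=(-0.147, -1.327), k3=(-0.147, -1.328), k4=(-0.153, -1.313); state += dt/6·(k1+2k2+2k3+k4)
t=0.010: state=(1.639, -0.153)
t=0.020: state=(1.637, -0.166)
t=0.030: state=(1.635, -0.179)
continuing one RK4 step at a time; state shown every 25 steps (Δt=0.25):
t=0.250: state=(1.570, -0.403)
t=0.500: state=(1.446, -0.581)
t=0.750: state=(1.280, -0.744)
t=1.000: state=(1.071, -0.937)
t=1.250: state=(0.805, -1.211)
t=1.500: state=(0.453, -1.634)
t=1.750: state=(-0.030, -2.260)
t=1.820: state=(-0.195, -2.457)
next step: t=1.830: state=(-0.219, -2.484) — x has crossed -0.2
linear interpolation between t=1.820 (-0.19479) and t=1.830 (-0.21950) → t≈1.822

t = 1.822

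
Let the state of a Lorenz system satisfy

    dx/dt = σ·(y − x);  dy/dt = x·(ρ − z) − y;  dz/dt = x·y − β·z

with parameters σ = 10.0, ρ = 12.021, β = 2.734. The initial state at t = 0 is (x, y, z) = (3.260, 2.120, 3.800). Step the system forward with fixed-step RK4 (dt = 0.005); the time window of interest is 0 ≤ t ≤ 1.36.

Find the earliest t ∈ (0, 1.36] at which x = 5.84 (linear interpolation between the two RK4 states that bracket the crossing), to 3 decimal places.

t=0.000: state=(3.260, 2.120, 3.800)
step 1 (dt=0.005): k1=(-11.400, 24.680, -3.478), k2=(-10.498, 24.413, -3.315), k3=(-10.527, 24.430, -3.314), k4=(-9.652, 24.179, -3.153); state += dt/6·(k1+2k2+2k3+k4)
t=0.005: state=(3.207, 2.242, 3.783)
t=0.010: state=(3.163, 2.362, 3.768)
t=0.015: state=(3.127, 2.480, 3.755)
continuing one RK4 step at a time; state shown every 10 steps (Δt=0.05):
t=0.050: state=(3.060, 3.270, 3.708)
t=0.100: state=(3.381, 4.398, 3.808)
t=0.150: state=(4.040, 5.631, 4.191)
t=0.200: state=(4.951, 6.986, 4.985)
t=0.240: state=(5.817, 8.091, 6.012)
next step: t=0.245: state=(5.932, 8.224, 6.169) — x has crossed 5.84
linear interpolation between t=0.240 (5.81741) and t=0.245 (5.93157) → t≈0.241

t = 0.241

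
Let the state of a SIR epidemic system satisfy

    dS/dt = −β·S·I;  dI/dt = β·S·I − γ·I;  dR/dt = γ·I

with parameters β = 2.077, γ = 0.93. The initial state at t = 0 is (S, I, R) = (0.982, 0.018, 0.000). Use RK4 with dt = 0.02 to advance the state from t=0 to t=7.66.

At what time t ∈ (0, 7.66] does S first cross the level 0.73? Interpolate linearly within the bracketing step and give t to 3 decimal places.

t=0.000: state=(0.982, 0.018, 0.000)
step 1 (dt=0.02): k1=(-0.037, 0.020, 0.017), k2=(-0.037, 0.020, 0.017), k3=(-0.037, 0.020, 0.017), k4=(-0.038, 0.020, 0.017); state += dt/6·(k1+2k2+2k3+k4)
t=0.020: state=(0.981, 0.018, 0.000)
t=0.040: state=(0.980, 0.019, 0.001)
t=0.060: state=(0.980, 0.019, 0.001)
continuing one RK4 step at a time; state shown every 25 steps (Δt=0.5):
t=0.500: state=(0.958, 0.031, 0.011)
t=1.000: state=(0.918, 0.052, 0.030)
t=1.500: state=(0.858, 0.082, 0.061)
t=2.000: state=(0.773, 0.120, 0.107)
t=2.200: state=(0.733, 0.136, 0.131)
next step: t=2.220: state=(0.728, 0.138, 0.134) — S has crossed 0.73
linear interpolation between t=2.200 (0.73265) and t=2.220 (0.72849) → t≈2.213

t = 2.213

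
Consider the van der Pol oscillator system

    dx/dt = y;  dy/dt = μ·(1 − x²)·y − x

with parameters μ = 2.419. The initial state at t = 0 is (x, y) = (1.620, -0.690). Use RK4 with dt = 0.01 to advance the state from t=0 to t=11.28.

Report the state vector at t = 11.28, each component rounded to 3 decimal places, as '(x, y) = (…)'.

t=0.000: state=(1.620, -0.690)
step 1 (dt=0.01): k1=(-0.690, 1.091), k2=(-0.685, 1.055), k3=(-0.685, 1.056), k4=(-0.679, 1.020); state += dt/6·(k1+2k2+2k3+k4)
t=0.010: state=(1.613, -0.679)
t=0.020: state=(1.606, -0.670)
t=0.030: state=(1.600, -0.660)
continuing one RK4 step at a time; state shown every 50 steps (Δt=0.5):
t=0.500: state=(1.326, -0.587)
t=1.000: state=(0.974, -0.885)
t=1.500: state=(0.296, -2.144)
t=2.000: state=(-1.468, -3.591)
t=2.500: state=(-2.020, 0.116)
t=3.000: state=(-1.902, 0.286)
t=3.500: state=(-1.748, 0.331)
t=4.000: state=(-1.567, 0.397)
t=4.500: state=(-1.342, 0.517)
t=5.000: state=(-1.024, 0.801)
t=5.500: state=(-0.431, 1.818)
t=6.000: state=(1.188, 4.189)
t=6.500: state=(2.022, -0.007)
t=7.000: state=(1.919, -0.279)
t=7.500: state=(1.768, -0.325)
t=8.000: state=(1.592, -0.387)
t=8.500: state=(1.374, -0.497)
t=9.000: state=(1.073, -0.747)
t=9.500: state=(0.537, -1.591)
t=10.000: state=(-0.920, -4.331)
t=10.500: state=(-2.018, -0.150)
t=11.000: state=(-1.936, 0.271)
t=11.280: state=(-1.856, 0.299)

(x, y) = (-1.856, 0.299)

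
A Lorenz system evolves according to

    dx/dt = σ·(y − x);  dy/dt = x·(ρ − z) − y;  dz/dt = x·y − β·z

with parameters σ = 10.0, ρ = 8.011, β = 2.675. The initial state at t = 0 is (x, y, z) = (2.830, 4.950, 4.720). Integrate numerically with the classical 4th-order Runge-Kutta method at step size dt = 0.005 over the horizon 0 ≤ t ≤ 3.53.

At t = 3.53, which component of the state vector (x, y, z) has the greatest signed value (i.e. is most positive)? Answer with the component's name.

t=0.000: state=(2.830, 4.950, 4.720)
step 1 (dt=0.005): k1=(21.200, 4.364, 1.383), k2=(20.779, 4.517, 1.667), k3=(20.793, 4.511, 1.661), k4=(20.386, 4.659, 1.941); state += dt/6·(k1+2k2+2k3+k4)
t=0.005: state=(2.934, 4.973, 4.728)
t=0.010: state=(3.034, 4.997, 4.739)
t=0.015: state=(3.130, 5.022, 4.753)
continuing one RK4 step at a time; state shown every 40 steps (Δt=0.2):
t=0.200: state=(5.300, 5.976, 6.579)
t=0.400: state=(5.491, 5.024, 8.747)
t=0.600: state=(4.166, 3.530, 8.211)
t=0.800: state=(3.396, 3.274, 6.681)
t=1.000: state=(3.577, 3.845, 5.794)
t=1.200: state=(4.301, 4.703, 6.043)
t=1.400: state=(4.908, 5.047, 7.140)
t=1.600: state=(4.763, 4.514, 7.825)
t=1.800: state=(4.193, 3.941, 7.461)
t=2.000: state=(3.912, 3.891, 6.768)
t=2.200: state=(4.071, 4.229, 6.458)
t=2.400: state=(4.425, 4.587, 6.716)
t=2.600: state=(4.606, 4.610, 7.199)
t=2.800: state=(4.463, 4.340, 7.369)
t=3.000: state=(4.225, 4.134, 7.138)
t=3.200: state=(4.149, 4.165, 6.846)
t=3.400: state=(4.260, 4.341, 6.778)
t=3.530: state=(4.365, 4.439, 6.871)
compare at T: x=4.365, y=4.439, z=6.871

largest component: z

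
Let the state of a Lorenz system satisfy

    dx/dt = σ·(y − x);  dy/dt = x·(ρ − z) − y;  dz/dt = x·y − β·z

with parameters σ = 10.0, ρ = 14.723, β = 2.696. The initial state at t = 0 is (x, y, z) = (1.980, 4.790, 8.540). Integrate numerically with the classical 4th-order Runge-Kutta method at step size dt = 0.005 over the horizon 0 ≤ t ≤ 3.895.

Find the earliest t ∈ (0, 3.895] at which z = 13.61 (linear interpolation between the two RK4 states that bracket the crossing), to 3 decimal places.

t = 0.294

t=0.000: state=(1.980, 4.790, 8.540)
step 1 (dt=0.005): k1=(28.100, 7.452, -13.540), k2=(27.584, 7.937, -13.074), k3=(27.609, 7.926, -13.081), k4=(27.116, 8.405, -12.618); state += dt/6·(k1+2k2+2k3+k4)
t=0.005: state=(2.118, 4.830, 8.475)
t=0.010: state=(2.251, 4.874, 8.414)
t=0.015: state=(2.380, 4.923, 8.357)
continuing one RK4 step at a time; state shown every 40 steps (Δt=0.2):
t=0.200: state=(6.447, 8.742, 9.794)
t=0.290: state=(8.340, 10.008, 13.418)
next step: t=0.295: state=(8.421, 10.007, 13.655) — z has crossed 13.61
linear interpolation between t=0.290 (13.41829) and t=0.295 (13.65521) → t≈0.294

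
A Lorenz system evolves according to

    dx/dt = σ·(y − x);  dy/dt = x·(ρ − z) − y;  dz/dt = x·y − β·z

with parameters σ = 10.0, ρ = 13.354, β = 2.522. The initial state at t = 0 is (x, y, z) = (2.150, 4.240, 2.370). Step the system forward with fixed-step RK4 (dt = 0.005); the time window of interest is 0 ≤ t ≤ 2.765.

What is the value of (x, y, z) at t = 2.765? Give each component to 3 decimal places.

t=0.000: state=(2.150, 4.240, 2.370)
step 1 (dt=0.005): k1=(20.900, 19.376, 3.139), k2=(20.862, 19.884, 3.447), k3=(20.876, 19.880, 3.448), k4=(20.850, 20.384, 3.762); state += dt/6·(k1+2k2+2k3+k4)
t=0.005: state=(2.254, 4.339, 2.387)
t=0.010: state=(2.359, 4.444, 2.408)
t=0.015: state=(2.463, 4.553, 2.431)
continuing one RK4 step at a time; state shown every 20 steps (Δt=0.1):
t=0.100: state=(4.432, 7.093, 3.512)
t=0.200: state=(7.532, 10.892, 7.632)
t=0.300: state=(10.173, 11.363, 15.329)
t=0.400: state=(9.016, 5.754, 19.621)
t=0.500: state=(5.161, 1.475, 17.343)
t=0.600: state=(2.379, 0.525, 13.751)
t=0.700: state=(1.230, 0.638, 10.767)
t=0.800: state=(0.966, 0.954, 8.439)
t=0.900: state=(1.123, 1.433, 6.665)
t=1.000: state=(1.592, 2.237, 5.397)
t=1.100: state=(2.470, 3.618, 4.717)
t=1.200: state=(3.972, 5.864, 5.018)
t=1.300: state=(6.251, 8.838, 7.283)
t=1.400: state=(8.679, 10.542, 12.378)
t=1.500: state=(9.121, 7.928, 17.350)
t=1.600: state=(6.743, 3.718, 17.550)
t=1.700: state=(4.015, 1.842, 14.851)
t=1.800: state=(2.515, 1.629, 12.000)
t=1.900: state=(2.077, 2.013, 9.676)
t=2.000: state=(2.291, 2.762, 7.970)
t=2.100: state=(3.010, 3.987, 6.977)
t=2.200: state=(4.272, 5.825, 7.004)
t=2.300: state=(6.067, 8.026, 8.662)
t=2.400: state=(7.854, 9.215, 12.243)
t=2.500: state=(8.287, 7.655, 15.808)
t=2.600: state=(6.788, 4.714, 16.428)
t=2.700: state=(4.757, 2.995, 14.646)
t=2.765: state=(3.807, 2.657, 13.139)

(x, y, z) = (3.807, 2.657, 13.139)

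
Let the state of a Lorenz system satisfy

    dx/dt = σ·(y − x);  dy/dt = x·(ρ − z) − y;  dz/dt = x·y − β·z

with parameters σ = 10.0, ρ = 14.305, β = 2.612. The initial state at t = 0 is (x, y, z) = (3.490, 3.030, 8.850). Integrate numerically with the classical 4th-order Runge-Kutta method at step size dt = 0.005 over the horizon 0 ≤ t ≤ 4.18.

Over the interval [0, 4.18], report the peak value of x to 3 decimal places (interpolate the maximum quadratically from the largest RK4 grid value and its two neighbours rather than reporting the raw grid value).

t=0.000: state=(3.490, 3.030, 8.850)
step 1 (dt=0.005): k1=(-4.600, 16.008, -12.541), k2=(-4.085, 16.014, -12.355), k3=(-4.098, 16.020, -12.352), k4=(-3.594, 16.030, -12.164); state += dt/6·(k1+2k2+2k3+k4)
t=0.005: state=(3.470, 3.110, 8.788)
t=0.010: state=(3.454, 3.190, 8.728)
t=0.015: state=(3.443, 3.271, 8.670)
continuing one RK4 step at a time; state shown every 40 steps (Δt=0.2):
t=0.200: state=(5.174, 6.897, 8.500)
t=0.400: state=(8.482, 9.120, 14.892)
t=0.600: state=(6.082, 3.984, 16.582)
t=0.800: state=(3.505, 3.150, 12.015)
t=1.000: state=(4.211, 5.178, 9.483)
t=1.200: state=(6.892, 8.277, 11.790)
t=1.400: state=(7.491, 6.441, 16.332)
t=1.600: state=(4.776, 3.760, 14.111)
t=1.800: state=(4.195, 4.561, 11.000)
t=2.000: state=(5.840, 6.963, 11.072)
t=2.200: state=(7.385, 7.395, 14.707)
t=2.400: state=(5.857, 4.779, 15.003)
t=2.600: state=(4.580, 4.487, 12.321)
t=2.800: state=(5.342, 6.096, 11.310)
t=3.000: state=(6.836, 7.289, 13.439)
t=3.200: state=(6.430, 5.692, 14.962)
t=3.400: state=(5.088, 4.716, 13.258)
t=3.600: state=(5.190, 5.614, 11.842)
t=3.800: state=(6.327, 6.856, 12.782)
t=4.000: state=(6.574, 6.235, 14.479)
t=4.180: state=(5.646, 5.141, 13.942)
largest grid value and its neighbours: x(0.425)=8.57482, x(0.430)=8.57694, x(0.435)=8.57342
parabola through these three points peaks at t≈0.429 with x≈8.57699

max x = 8.577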